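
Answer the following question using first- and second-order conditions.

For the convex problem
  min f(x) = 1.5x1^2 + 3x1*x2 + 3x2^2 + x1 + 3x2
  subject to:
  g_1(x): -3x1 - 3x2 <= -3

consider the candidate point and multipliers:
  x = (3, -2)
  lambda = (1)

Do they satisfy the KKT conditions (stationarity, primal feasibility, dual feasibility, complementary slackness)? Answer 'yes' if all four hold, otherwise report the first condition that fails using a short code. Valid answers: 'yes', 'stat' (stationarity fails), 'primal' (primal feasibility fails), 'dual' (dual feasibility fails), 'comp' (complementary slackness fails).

Gradient of f: grad f(x) = Q x + c = (4, 0)
Constraint values g_i(x) = a_i^T x - b_i:
  g_1((3, -2)) = 0
Stationarity residual: grad f(x) + sum_i lambda_i a_i = (1, -3)
  -> stationarity FAILS
Primal feasibility (all g_i <= 0): OK
Dual feasibility (all lambda_i >= 0): OK
Complementary slackness (lambda_i * g_i(x) = 0 for all i): OK

Verdict: the first failing condition is stationarity -> stat.

stat


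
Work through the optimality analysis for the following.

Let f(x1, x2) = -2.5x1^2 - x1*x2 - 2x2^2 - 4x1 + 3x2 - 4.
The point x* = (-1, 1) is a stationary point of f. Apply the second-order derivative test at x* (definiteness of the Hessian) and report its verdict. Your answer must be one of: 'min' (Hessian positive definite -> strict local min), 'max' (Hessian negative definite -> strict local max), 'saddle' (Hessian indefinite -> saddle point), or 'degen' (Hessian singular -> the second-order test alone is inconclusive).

Compute the Hessian H = grad^2 f:
  H = [[-5, -1], [-1, -4]]
Verify stationarity: grad f(x*) = H x* + g = (0, 0).
Eigenvalues of H: -5.618, -3.382.
Both eigenvalues < 0, so H is negative definite -> x* is a strict local max.

max


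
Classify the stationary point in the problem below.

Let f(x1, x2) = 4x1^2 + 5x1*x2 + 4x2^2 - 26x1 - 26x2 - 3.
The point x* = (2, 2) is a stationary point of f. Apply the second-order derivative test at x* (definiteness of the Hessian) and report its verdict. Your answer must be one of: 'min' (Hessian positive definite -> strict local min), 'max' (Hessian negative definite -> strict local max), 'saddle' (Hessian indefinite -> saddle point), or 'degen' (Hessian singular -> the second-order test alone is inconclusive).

Compute the Hessian H = grad^2 f:
  H = [[8, 5], [5, 8]]
Verify stationarity: grad f(x*) = H x* + g = (0, 0).
Eigenvalues of H: 3, 13.
Both eigenvalues > 0, so H is positive definite -> x* is a strict local min.

min


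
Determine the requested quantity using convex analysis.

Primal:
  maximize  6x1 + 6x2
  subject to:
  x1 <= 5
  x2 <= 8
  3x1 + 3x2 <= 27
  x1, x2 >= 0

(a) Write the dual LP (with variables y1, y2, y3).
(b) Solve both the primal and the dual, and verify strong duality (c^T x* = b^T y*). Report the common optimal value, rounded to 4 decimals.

The standard primal-dual pair for 'max c^T x s.t. A x <= b, x >= 0' is:
  Dual:  min b^T y  s.t.  A^T y >= c,  y >= 0.

So the dual LP is:
  minimize  5y1 + 8y2 + 27y3
  subject to:
    y1 + 3y3 >= 6
    y2 + 3y3 >= 6
    y1, y2, y3 >= 0

Solving the primal: x* = (1, 8).
  primal value c^T x* = 54.
Solving the dual: y* = (0, 0, 2).
  dual value b^T y* = 54.
Strong duality: c^T x* = b^T y*. Confirmed.

54


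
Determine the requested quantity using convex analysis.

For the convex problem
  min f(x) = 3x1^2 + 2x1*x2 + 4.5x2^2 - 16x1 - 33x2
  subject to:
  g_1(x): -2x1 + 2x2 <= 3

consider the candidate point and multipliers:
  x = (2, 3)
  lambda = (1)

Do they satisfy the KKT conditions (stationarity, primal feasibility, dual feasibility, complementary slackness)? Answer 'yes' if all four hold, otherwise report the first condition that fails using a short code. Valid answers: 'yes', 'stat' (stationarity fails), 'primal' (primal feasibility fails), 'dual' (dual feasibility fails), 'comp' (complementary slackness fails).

Gradient of f: grad f(x) = Q x + c = (2, -2)
Constraint values g_i(x) = a_i^T x - b_i:
  g_1((2, 3)) = -1
Stationarity residual: grad f(x) + sum_i lambda_i a_i = (0, 0)
  -> stationarity OK
Primal feasibility (all g_i <= 0): OK
Dual feasibility (all lambda_i >= 0): OK
Complementary slackness (lambda_i * g_i(x) = 0 for all i): FAILS

Verdict: the first failing condition is complementary_slackness -> comp.

comp


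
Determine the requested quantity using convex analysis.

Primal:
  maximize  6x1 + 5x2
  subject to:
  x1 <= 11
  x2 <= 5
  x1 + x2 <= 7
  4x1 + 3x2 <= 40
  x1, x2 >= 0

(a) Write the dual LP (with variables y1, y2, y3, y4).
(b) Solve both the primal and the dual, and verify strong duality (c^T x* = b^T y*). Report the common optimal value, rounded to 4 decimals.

The standard primal-dual pair for 'max c^T x s.t. A x <= b, x >= 0' is:
  Dual:  min b^T y  s.t.  A^T y >= c,  y >= 0.

So the dual LP is:
  minimize  11y1 + 5y2 + 7y3 + 40y4
  subject to:
    y1 + y3 + 4y4 >= 6
    y2 + y3 + 3y4 >= 5
    y1, y2, y3, y4 >= 0

Solving the primal: x* = (7, 0).
  primal value c^T x* = 42.
Solving the dual: y* = (0, 0, 6, 0).
  dual value b^T y* = 42.
Strong duality: c^T x* = b^T y*. Confirmed.

42


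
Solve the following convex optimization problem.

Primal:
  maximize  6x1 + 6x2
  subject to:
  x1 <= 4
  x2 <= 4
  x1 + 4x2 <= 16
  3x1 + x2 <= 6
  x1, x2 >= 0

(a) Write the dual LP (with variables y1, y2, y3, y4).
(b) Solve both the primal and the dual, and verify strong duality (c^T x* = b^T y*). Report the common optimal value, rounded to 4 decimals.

The standard primal-dual pair for 'max c^T x s.t. A x <= b, x >= 0' is:
  Dual:  min b^T y  s.t.  A^T y >= c,  y >= 0.

So the dual LP is:
  minimize  4y1 + 4y2 + 16y3 + 6y4
  subject to:
    y1 + y3 + 3y4 >= 6
    y2 + 4y3 + y4 >= 6
    y1, y2, y3, y4 >= 0

Solving the primal: x* = (0.7273, 3.8182).
  primal value c^T x* = 27.2727.
Solving the dual: y* = (0, 0, 1.0909, 1.6364).
  dual value b^T y* = 27.2727.
Strong duality: c^T x* = b^T y*. Confirmed.

27.2727


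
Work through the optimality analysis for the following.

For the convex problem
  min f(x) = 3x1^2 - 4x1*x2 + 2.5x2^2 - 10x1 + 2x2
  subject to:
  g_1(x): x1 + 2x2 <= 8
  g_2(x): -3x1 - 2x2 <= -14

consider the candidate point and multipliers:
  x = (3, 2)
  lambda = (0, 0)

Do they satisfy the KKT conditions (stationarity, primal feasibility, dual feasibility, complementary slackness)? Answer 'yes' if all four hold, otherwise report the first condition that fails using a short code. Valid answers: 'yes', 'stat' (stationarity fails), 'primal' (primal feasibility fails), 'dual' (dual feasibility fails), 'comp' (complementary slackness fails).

Gradient of f: grad f(x) = Q x + c = (0, 0)
Constraint values g_i(x) = a_i^T x - b_i:
  g_1((3, 2)) = -1
  g_2((3, 2)) = 1
Stationarity residual: grad f(x) + sum_i lambda_i a_i = (0, 0)
  -> stationarity OK
Primal feasibility (all g_i <= 0): FAILS
Dual feasibility (all lambda_i >= 0): OK
Complementary slackness (lambda_i * g_i(x) = 0 for all i): OK

Verdict: the first failing condition is primal_feasibility -> primal.

primal


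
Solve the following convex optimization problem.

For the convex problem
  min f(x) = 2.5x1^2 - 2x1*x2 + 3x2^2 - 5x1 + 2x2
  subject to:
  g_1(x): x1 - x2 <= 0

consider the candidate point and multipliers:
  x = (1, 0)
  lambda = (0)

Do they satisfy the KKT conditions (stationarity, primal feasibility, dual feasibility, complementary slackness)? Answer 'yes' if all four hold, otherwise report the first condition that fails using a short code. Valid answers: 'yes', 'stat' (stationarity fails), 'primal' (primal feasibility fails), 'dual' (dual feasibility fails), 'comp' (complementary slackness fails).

Gradient of f: grad f(x) = Q x + c = (0, 0)
Constraint values g_i(x) = a_i^T x - b_i:
  g_1((1, 0)) = 1
Stationarity residual: grad f(x) + sum_i lambda_i a_i = (0, 0)
  -> stationarity OK
Primal feasibility (all g_i <= 0): FAILS
Dual feasibility (all lambda_i >= 0): OK
Complementary slackness (lambda_i * g_i(x) = 0 for all i): OK

Verdict: the first failing condition is primal_feasibility -> primal.

primal


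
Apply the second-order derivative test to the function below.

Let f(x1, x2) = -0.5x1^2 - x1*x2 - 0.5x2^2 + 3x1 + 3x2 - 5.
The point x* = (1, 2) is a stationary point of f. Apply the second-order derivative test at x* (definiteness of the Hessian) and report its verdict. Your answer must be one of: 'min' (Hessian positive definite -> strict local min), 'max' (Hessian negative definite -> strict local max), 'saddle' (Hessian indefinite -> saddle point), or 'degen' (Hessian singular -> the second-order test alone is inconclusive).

Compute the Hessian H = grad^2 f:
  H = [[-1, -1], [-1, -1]]
Verify stationarity: grad f(x*) = H x* + g = (0, 0).
Eigenvalues of H: -2, 0.
H has a zero eigenvalue (singular; negative semidefinite but not definite), so H is neither positive definite, negative definite, nor indefinite. The second-order test alone is inconclusive -> degen.
(Indeed, f is constant along the null direction of H through x*, so x* is not a strict local extremum.)

degen


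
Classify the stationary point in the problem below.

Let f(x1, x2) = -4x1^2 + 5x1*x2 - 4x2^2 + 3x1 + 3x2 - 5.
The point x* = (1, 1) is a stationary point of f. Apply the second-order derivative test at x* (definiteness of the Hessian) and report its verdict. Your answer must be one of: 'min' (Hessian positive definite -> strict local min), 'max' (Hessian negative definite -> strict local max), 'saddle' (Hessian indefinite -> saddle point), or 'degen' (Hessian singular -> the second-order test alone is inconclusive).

Compute the Hessian H = grad^2 f:
  H = [[-8, 5], [5, -8]]
Verify stationarity: grad f(x*) = H x* + g = (0, 0).
Eigenvalues of H: -13, -3.
Both eigenvalues < 0, so H is negative definite -> x* is a strict local max.

max


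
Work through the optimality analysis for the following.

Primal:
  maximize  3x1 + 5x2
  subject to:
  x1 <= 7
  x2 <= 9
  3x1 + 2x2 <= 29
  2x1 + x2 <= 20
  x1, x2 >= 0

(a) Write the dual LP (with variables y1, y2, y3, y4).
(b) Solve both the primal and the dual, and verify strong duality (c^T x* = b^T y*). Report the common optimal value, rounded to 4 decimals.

The standard primal-dual pair for 'max c^T x s.t. A x <= b, x >= 0' is:
  Dual:  min b^T y  s.t.  A^T y >= c,  y >= 0.

So the dual LP is:
  minimize  7y1 + 9y2 + 29y3 + 20y4
  subject to:
    y1 + 3y3 + 2y4 >= 3
    y2 + 2y3 + y4 >= 5
    y1, y2, y3, y4 >= 0

Solving the primal: x* = (3.6667, 9).
  primal value c^T x* = 56.
Solving the dual: y* = (0, 3, 1, 0).
  dual value b^T y* = 56.
Strong duality: c^T x* = b^T y*. Confirmed.

56


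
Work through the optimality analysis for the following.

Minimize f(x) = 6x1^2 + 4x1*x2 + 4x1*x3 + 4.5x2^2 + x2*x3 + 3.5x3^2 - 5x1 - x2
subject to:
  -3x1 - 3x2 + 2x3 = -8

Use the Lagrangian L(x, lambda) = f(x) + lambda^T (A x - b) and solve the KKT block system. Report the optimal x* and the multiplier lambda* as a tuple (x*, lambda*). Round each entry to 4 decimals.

Form the Lagrangian:
  L(x, lambda) = (1/2) x^T Q x + c^T x + lambda^T (A x - b)
Stationarity (grad_x L = 0): Q x + c + A^T lambda = 0.
Primal feasibility: A x = b.

This gives the KKT block system:
  [ Q   A^T ] [ x     ]   [-c ]
  [ A    0  ] [ lambda ] = [ b ]

Solving the linear system:
  x*      = (1.2968, 0.4202, -1.4244)
  lambda* = (2.1817)
  f(x*)   = 5.2746

x* = (1.2968, 0.4202, -1.4244), lambda* = (2.1817)


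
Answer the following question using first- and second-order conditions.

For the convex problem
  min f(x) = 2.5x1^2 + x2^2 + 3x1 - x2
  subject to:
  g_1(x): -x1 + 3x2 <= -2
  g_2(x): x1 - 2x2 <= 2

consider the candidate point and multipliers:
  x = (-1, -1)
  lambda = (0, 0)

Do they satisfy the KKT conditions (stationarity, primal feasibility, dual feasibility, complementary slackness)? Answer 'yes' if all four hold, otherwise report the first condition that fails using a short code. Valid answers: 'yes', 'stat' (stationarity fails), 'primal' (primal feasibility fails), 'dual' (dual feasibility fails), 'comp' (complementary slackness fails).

Gradient of f: grad f(x) = Q x + c = (-2, -3)
Constraint values g_i(x) = a_i^T x - b_i:
  g_1((-1, -1)) = 0
  g_2((-1, -1)) = -1
Stationarity residual: grad f(x) + sum_i lambda_i a_i = (-2, -3)
  -> stationarity FAILS
Primal feasibility (all g_i <= 0): OK
Dual feasibility (all lambda_i >= 0): OK
Complementary slackness (lambda_i * g_i(x) = 0 for all i): OK

Verdict: the first failing condition is stationarity -> stat.

stat


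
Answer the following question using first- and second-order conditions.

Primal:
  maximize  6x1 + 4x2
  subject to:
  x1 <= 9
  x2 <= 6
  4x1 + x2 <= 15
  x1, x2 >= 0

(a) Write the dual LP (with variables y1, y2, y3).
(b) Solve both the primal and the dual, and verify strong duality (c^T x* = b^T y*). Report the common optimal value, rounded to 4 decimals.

The standard primal-dual pair for 'max c^T x s.t. A x <= b, x >= 0' is:
  Dual:  min b^T y  s.t.  A^T y >= c,  y >= 0.

So the dual LP is:
  minimize  9y1 + 6y2 + 15y3
  subject to:
    y1 + 4y3 >= 6
    y2 + y3 >= 4
    y1, y2, y3 >= 0

Solving the primal: x* = (2.25, 6).
  primal value c^T x* = 37.5.
Solving the dual: y* = (0, 2.5, 1.5).
  dual value b^T y* = 37.5.
Strong duality: c^T x* = b^T y*. Confirmed.

37.5


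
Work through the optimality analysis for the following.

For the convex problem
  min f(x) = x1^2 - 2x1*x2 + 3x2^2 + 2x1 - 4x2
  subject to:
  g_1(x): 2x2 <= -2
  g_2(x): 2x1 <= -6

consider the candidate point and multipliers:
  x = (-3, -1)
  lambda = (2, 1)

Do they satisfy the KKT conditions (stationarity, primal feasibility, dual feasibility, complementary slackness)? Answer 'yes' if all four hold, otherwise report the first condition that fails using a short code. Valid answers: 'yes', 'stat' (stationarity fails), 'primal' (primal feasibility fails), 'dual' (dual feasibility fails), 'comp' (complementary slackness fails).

Gradient of f: grad f(x) = Q x + c = (-2, -4)
Constraint values g_i(x) = a_i^T x - b_i:
  g_1((-3, -1)) = 0
  g_2((-3, -1)) = 0
Stationarity residual: grad f(x) + sum_i lambda_i a_i = (0, 0)
  -> stationarity OK
Primal feasibility (all g_i <= 0): OK
Dual feasibility (all lambda_i >= 0): OK
Complementary slackness (lambda_i * g_i(x) = 0 for all i): OK

Verdict: yes, KKT holds.

yes


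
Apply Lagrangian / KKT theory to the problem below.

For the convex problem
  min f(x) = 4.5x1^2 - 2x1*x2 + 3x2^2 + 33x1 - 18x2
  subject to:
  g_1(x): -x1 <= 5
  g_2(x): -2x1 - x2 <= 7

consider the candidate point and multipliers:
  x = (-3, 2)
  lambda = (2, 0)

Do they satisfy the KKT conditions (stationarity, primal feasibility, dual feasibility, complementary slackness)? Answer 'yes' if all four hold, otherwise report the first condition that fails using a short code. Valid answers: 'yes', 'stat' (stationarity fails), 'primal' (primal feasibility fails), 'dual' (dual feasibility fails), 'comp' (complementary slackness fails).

Gradient of f: grad f(x) = Q x + c = (2, 0)
Constraint values g_i(x) = a_i^T x - b_i:
  g_1((-3, 2)) = -2
  g_2((-3, 2)) = -3
Stationarity residual: grad f(x) + sum_i lambda_i a_i = (0, 0)
  -> stationarity OK
Primal feasibility (all g_i <= 0): OK
Dual feasibility (all lambda_i >= 0): OK
Complementary slackness (lambda_i * g_i(x) = 0 for all i): FAILS

Verdict: the first failing condition is complementary_slackness -> comp.

comp


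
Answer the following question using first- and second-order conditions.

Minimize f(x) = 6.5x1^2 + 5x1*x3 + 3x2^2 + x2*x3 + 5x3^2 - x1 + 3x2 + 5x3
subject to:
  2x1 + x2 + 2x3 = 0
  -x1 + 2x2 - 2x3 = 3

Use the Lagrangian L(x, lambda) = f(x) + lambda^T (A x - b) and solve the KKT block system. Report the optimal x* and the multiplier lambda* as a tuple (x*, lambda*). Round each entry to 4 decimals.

Form the Lagrangian:
  L(x, lambda) = (1/2) x^T Q x + c^T x + lambda^T (A x - b)
Stationarity (grad_x L = 0): Q x + c + A^T lambda = 0.
Primal feasibility: A x = b.

This gives the KKT block system:
  [ Q   A^T ] [ x     ]   [-c ]
  [ A    0  ] [ lambda ] = [ b ]

Solving the linear system:
  x*      = (0.5584, 0.8139, -0.9654)
  lambda* = (-1.9567, -2.4805)
  f(x*)   = 2.2489

x* = (0.5584, 0.8139, -0.9654), lambda* = (-1.9567, -2.4805)


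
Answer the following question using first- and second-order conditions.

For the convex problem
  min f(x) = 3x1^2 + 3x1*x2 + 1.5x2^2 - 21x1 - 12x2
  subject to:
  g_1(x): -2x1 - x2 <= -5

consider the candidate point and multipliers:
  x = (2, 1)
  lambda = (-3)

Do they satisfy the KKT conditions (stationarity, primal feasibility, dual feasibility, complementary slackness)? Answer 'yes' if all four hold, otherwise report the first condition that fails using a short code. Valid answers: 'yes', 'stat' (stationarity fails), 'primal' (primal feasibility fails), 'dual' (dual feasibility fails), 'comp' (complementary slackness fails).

Gradient of f: grad f(x) = Q x + c = (-6, -3)
Constraint values g_i(x) = a_i^T x - b_i:
  g_1((2, 1)) = 0
Stationarity residual: grad f(x) + sum_i lambda_i a_i = (0, 0)
  -> stationarity OK
Primal feasibility (all g_i <= 0): OK
Dual feasibility (all lambda_i >= 0): FAILS
Complementary slackness (lambda_i * g_i(x) = 0 for all i): OK

Verdict: the first failing condition is dual_feasibility -> dual.

dual


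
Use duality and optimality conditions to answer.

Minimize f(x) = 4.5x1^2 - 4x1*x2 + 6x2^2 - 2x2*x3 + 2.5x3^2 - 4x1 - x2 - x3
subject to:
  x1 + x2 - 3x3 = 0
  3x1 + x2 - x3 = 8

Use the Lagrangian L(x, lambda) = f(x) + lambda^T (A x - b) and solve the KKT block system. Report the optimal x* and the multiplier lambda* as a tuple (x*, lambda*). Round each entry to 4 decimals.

Form the Lagrangian:
  L(x, lambda) = (1/2) x^T Q x + c^T x + lambda^T (A x - b)
Stationarity (grad_x L = 0): Q x + c + A^T lambda = 0.
Primal feasibility: A x = b.

This gives the KKT block system:
  [ Q   A^T ] [ x     ]   [-c ]
  [ A    0  ] [ lambda ] = [ b ]

Solving the linear system:
  x*      = (2.6441, 1.4234, 1.3559)
  lambda* = (2.8626, -5.6554)
  f(x*)   = 15.9437

x* = (2.6441, 1.4234, 1.3559), lambda* = (2.8626, -5.6554)


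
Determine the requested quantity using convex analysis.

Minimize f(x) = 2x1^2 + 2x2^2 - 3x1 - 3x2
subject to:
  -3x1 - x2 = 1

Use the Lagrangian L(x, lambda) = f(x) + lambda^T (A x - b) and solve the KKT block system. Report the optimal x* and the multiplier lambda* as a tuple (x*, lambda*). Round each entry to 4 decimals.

Form the Lagrangian:
  L(x, lambda) = (1/2) x^T Q x + c^T x + lambda^T (A x - b)
Stationarity (grad_x L = 0): Q x + c + A^T lambda = 0.
Primal feasibility: A x = b.

This gives the KKT block system:
  [ Q   A^T ] [ x     ]   [-c ]
  [ A    0  ] [ lambda ] = [ b ]

Solving the linear system:
  x*      = (-0.45, 0.35)
  lambda* = (-1.6)
  f(x*)   = 0.95

x* = (-0.45, 0.35), lambda* = (-1.6)


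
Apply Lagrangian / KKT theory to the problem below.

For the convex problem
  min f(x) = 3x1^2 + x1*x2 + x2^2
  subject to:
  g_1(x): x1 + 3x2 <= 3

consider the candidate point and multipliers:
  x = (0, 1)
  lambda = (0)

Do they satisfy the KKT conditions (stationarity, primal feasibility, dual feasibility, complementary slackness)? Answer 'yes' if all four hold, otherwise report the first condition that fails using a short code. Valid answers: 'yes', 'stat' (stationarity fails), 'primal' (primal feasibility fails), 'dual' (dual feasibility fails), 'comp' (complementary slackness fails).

Gradient of f: grad f(x) = Q x + c = (1, 2)
Constraint values g_i(x) = a_i^T x - b_i:
  g_1((0, 1)) = 0
Stationarity residual: grad f(x) + sum_i lambda_i a_i = (1, 2)
  -> stationarity FAILS
Primal feasibility (all g_i <= 0): OK
Dual feasibility (all lambda_i >= 0): OK
Complementary slackness (lambda_i * g_i(x) = 0 for all i): OK

Verdict: the first failing condition is stationarity -> stat.

stat


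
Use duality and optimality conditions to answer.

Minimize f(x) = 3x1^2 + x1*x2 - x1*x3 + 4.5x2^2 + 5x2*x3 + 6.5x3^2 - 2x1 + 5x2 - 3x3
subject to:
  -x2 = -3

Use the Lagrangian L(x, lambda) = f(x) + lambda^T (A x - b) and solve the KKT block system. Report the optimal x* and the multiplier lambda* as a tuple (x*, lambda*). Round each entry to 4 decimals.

Form the Lagrangian:
  L(x, lambda) = (1/2) x^T Q x + c^T x + lambda^T (A x - b)
Stationarity (grad_x L = 0): Q x + c + A^T lambda = 0.
Primal feasibility: A x = b.

This gives the KKT block system:
  [ Q   A^T ] [ x     ]   [-c ]
  [ A    0  ] [ lambda ] = [ b ]

Solving the linear system:
  x*      = (-0.3247, 3, -0.9481)
  lambda* = (26.9351)
  f(x*)   = 49.6494

x* = (-0.3247, 3, -0.9481), lambda* = (26.9351)


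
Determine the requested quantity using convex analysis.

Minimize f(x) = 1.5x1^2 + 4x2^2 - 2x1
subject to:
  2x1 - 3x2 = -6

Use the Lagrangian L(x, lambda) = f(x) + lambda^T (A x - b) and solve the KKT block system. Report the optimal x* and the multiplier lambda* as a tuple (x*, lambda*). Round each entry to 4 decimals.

Form the Lagrangian:
  L(x, lambda) = (1/2) x^T Q x + c^T x + lambda^T (A x - b)
Stationarity (grad_x L = 0): Q x + c + A^T lambda = 0.
Primal feasibility: A x = b.

This gives the KKT block system:
  [ Q   A^T ] [ x     ]   [-c ]
  [ A    0  ] [ lambda ] = [ b ]

Solving the linear system:
  x*      = (-1.322, 1.1186)
  lambda* = (2.9831)
  f(x*)   = 10.2712

x* = (-1.322, 1.1186), lambda* = (2.9831)


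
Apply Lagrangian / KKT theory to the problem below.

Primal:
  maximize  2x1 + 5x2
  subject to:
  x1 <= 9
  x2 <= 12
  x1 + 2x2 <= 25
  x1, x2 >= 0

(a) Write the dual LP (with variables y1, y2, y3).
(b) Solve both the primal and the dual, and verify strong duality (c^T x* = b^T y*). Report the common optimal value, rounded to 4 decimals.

The standard primal-dual pair for 'max c^T x s.t. A x <= b, x >= 0' is:
  Dual:  min b^T y  s.t.  A^T y >= c,  y >= 0.

So the dual LP is:
  minimize  9y1 + 12y2 + 25y3
  subject to:
    y1 + y3 >= 2
    y2 + 2y3 >= 5
    y1, y2, y3 >= 0

Solving the primal: x* = (1, 12).
  primal value c^T x* = 62.
Solving the dual: y* = (0, 1, 2).
  dual value b^T y* = 62.
Strong duality: c^T x* = b^T y*. Confirmed.

62


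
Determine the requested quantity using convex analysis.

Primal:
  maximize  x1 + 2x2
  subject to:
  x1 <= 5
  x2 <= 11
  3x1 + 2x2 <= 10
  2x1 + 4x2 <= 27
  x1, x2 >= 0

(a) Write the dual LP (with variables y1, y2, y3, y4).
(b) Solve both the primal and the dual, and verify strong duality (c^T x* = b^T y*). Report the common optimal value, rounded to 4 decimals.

The standard primal-dual pair for 'max c^T x s.t. A x <= b, x >= 0' is:
  Dual:  min b^T y  s.t.  A^T y >= c,  y >= 0.

So the dual LP is:
  minimize  5y1 + 11y2 + 10y3 + 27y4
  subject to:
    y1 + 3y3 + 2y4 >= 1
    y2 + 2y3 + 4y4 >= 2
    y1, y2, y3, y4 >= 0

Solving the primal: x* = (0, 5).
  primal value c^T x* = 10.
Solving the dual: y* = (0, 0, 1, 0).
  dual value b^T y* = 10.
Strong duality: c^T x* = b^T y*. Confirmed.

10


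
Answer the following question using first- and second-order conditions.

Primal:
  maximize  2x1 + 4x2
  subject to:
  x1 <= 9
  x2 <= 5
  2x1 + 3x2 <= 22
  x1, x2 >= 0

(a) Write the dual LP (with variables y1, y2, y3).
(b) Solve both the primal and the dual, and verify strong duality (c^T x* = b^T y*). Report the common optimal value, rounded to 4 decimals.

The standard primal-dual pair for 'max c^T x s.t. A x <= b, x >= 0' is:
  Dual:  min b^T y  s.t.  A^T y >= c,  y >= 0.

So the dual LP is:
  minimize  9y1 + 5y2 + 22y3
  subject to:
    y1 + 2y3 >= 2
    y2 + 3y3 >= 4
    y1, y2, y3 >= 0

Solving the primal: x* = (3.5, 5).
  primal value c^T x* = 27.
Solving the dual: y* = (0, 1, 1).
  dual value b^T y* = 27.
Strong duality: c^T x* = b^T y*. Confirmed.

27


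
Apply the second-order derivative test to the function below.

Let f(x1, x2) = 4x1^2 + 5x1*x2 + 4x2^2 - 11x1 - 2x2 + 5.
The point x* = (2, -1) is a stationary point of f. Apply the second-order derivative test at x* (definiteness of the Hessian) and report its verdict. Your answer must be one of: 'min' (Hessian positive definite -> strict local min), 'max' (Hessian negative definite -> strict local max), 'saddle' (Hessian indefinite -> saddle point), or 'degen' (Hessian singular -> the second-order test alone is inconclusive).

Compute the Hessian H = grad^2 f:
  H = [[8, 5], [5, 8]]
Verify stationarity: grad f(x*) = H x* + g = (0, 0).
Eigenvalues of H: 3, 13.
Both eigenvalues > 0, so H is positive definite -> x* is a strict local min.

min


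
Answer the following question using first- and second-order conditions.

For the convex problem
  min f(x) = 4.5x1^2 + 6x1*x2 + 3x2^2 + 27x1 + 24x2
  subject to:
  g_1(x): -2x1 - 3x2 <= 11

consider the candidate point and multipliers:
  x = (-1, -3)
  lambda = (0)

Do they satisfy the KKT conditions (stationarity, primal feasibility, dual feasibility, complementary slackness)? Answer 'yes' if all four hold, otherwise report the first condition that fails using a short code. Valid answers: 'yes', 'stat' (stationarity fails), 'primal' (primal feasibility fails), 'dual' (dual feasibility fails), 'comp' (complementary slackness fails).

Gradient of f: grad f(x) = Q x + c = (0, 0)
Constraint values g_i(x) = a_i^T x - b_i:
  g_1((-1, -3)) = 0
Stationarity residual: grad f(x) + sum_i lambda_i a_i = (0, 0)
  -> stationarity OK
Primal feasibility (all g_i <= 0): OK
Dual feasibility (all lambda_i >= 0): OK
Complementary slackness (lambda_i * g_i(x) = 0 for all i): OK

Verdict: yes, KKT holds.

yes


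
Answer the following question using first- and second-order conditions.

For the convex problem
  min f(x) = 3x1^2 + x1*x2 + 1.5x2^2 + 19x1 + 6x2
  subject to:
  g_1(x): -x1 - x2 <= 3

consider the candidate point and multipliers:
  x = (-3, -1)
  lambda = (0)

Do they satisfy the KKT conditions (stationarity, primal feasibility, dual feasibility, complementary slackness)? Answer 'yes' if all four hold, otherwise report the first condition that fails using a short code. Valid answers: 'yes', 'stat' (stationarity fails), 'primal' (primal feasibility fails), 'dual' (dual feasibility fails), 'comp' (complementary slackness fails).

Gradient of f: grad f(x) = Q x + c = (0, 0)
Constraint values g_i(x) = a_i^T x - b_i:
  g_1((-3, -1)) = 1
Stationarity residual: grad f(x) + sum_i lambda_i a_i = (0, 0)
  -> stationarity OK
Primal feasibility (all g_i <= 0): FAILS
Dual feasibility (all lambda_i >= 0): OK
Complementary slackness (lambda_i * g_i(x) = 0 for all i): OK

Verdict: the first failing condition is primal_feasibility -> primal.

primal


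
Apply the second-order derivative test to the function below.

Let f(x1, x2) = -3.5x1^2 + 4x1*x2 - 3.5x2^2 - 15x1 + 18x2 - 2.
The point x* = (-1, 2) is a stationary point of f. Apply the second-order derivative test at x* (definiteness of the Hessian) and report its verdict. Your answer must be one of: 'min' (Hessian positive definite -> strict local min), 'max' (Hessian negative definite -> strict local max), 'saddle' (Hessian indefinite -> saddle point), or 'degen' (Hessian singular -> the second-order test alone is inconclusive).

Compute the Hessian H = grad^2 f:
  H = [[-7, 4], [4, -7]]
Verify stationarity: grad f(x*) = H x* + g = (0, 0).
Eigenvalues of H: -11, -3.
Both eigenvalues < 0, so H is negative definite -> x* is a strict local max.

max


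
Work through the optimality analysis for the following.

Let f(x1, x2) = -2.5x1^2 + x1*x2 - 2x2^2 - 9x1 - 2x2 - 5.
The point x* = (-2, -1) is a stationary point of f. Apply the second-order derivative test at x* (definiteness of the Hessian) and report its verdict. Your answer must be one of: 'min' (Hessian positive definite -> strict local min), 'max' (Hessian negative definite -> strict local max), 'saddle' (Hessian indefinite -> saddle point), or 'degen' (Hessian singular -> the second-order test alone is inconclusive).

Compute the Hessian H = grad^2 f:
  H = [[-5, 1], [1, -4]]
Verify stationarity: grad f(x*) = H x* + g = (0, 0).
Eigenvalues of H: -5.618, -3.382.
Both eigenvalues < 0, so H is negative definite -> x* is a strict local max.

max


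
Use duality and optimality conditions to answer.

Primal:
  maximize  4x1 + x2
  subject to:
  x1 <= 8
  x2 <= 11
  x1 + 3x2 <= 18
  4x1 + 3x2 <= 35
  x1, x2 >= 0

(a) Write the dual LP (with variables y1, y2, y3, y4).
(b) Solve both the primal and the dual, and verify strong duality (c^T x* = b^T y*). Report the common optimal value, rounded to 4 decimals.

The standard primal-dual pair for 'max c^T x s.t. A x <= b, x >= 0' is:
  Dual:  min b^T y  s.t.  A^T y >= c,  y >= 0.

So the dual LP is:
  minimize  8y1 + 11y2 + 18y3 + 35y4
  subject to:
    y1 + y3 + 4y4 >= 4
    y2 + 3y3 + 3y4 >= 1
    y1, y2, y3, y4 >= 0

Solving the primal: x* = (8, 1).
  primal value c^T x* = 33.
Solving the dual: y* = (2.6667, 0, 0, 0.3333).
  dual value b^T y* = 33.
Strong duality: c^T x* = b^T y*. Confirmed.

33


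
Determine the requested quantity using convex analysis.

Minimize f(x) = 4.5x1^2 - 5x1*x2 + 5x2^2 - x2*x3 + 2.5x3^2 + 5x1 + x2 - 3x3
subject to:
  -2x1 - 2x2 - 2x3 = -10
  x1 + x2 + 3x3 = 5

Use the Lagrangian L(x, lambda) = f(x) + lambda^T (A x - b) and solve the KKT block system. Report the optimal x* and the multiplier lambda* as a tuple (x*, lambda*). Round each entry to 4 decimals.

Form the Lagrangian:
  L(x, lambda) = (1/2) x^T Q x + c^T x + lambda^T (A x - b)
Stationarity (grad_x L = 0): Q x + c + A^T lambda = 0.
Primal feasibility: A x = b.

This gives the KKT block system:
  [ Q   A^T ] [ x     ]   [-c ]
  [ A    0  ] [ lambda ] = [ b ]

Solving the linear system:
  x*      = (2.4483, 2.5517, 0)
  lambda* = (12.0948, 9.9138)
  f(x*)   = 43.0862

x* = (2.4483, 2.5517, 0), lambda* = (12.0948, 9.9138)


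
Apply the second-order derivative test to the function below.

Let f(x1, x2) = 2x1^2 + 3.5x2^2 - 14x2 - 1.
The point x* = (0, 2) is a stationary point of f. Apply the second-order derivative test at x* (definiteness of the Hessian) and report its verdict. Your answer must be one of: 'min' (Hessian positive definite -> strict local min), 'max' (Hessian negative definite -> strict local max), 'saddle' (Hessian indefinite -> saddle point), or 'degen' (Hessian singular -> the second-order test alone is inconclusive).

Compute the Hessian H = grad^2 f:
  H = [[4, 0], [0, 7]]
Verify stationarity: grad f(x*) = H x* + g = (0, 0).
Eigenvalues of H: 4, 7.
Both eigenvalues > 0, so H is positive definite -> x* is a strict local min.

min


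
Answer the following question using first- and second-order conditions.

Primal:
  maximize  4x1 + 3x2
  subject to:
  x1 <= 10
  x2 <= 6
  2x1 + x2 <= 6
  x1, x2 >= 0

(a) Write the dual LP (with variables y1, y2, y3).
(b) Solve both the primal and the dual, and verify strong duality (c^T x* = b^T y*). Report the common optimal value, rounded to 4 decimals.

The standard primal-dual pair for 'max c^T x s.t. A x <= b, x >= 0' is:
  Dual:  min b^T y  s.t.  A^T y >= c,  y >= 0.

So the dual LP is:
  minimize  10y1 + 6y2 + 6y3
  subject to:
    y1 + 2y3 >= 4
    y2 + y3 >= 3
    y1, y2, y3 >= 0

Solving the primal: x* = (0, 6).
  primal value c^T x* = 18.
Solving the dual: y* = (0, 1, 2).
  dual value b^T y* = 18.
Strong duality: c^T x* = b^T y*. Confirmed.

18


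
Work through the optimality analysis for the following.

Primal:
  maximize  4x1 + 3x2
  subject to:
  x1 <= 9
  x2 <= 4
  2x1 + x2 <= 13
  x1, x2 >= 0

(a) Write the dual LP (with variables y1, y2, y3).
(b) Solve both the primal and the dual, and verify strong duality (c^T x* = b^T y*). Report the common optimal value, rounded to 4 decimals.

The standard primal-dual pair for 'max c^T x s.t. A x <= b, x >= 0' is:
  Dual:  min b^T y  s.t.  A^T y >= c,  y >= 0.

So the dual LP is:
  minimize  9y1 + 4y2 + 13y3
  subject to:
    y1 + 2y3 >= 4
    y2 + y3 >= 3
    y1, y2, y3 >= 0

Solving the primal: x* = (4.5, 4).
  primal value c^T x* = 30.
Solving the dual: y* = (0, 1, 2).
  dual value b^T y* = 30.
Strong duality: c^T x* = b^T y*. Confirmed.

30


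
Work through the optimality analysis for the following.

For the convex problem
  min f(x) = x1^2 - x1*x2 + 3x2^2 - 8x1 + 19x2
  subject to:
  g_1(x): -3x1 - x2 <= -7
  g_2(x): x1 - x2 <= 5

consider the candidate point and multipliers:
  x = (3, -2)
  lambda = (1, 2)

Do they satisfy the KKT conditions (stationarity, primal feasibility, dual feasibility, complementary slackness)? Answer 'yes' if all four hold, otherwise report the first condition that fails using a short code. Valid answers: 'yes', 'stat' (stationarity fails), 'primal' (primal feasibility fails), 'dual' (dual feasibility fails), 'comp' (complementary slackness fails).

Gradient of f: grad f(x) = Q x + c = (0, 4)
Constraint values g_i(x) = a_i^T x - b_i:
  g_1((3, -2)) = 0
  g_2((3, -2)) = 0
Stationarity residual: grad f(x) + sum_i lambda_i a_i = (-1, 1)
  -> stationarity FAILS
Primal feasibility (all g_i <= 0): OK
Dual feasibility (all lambda_i >= 0): OK
Complementary slackness (lambda_i * g_i(x) = 0 for all i): OK

Verdict: the first failing condition is stationarity -> stat.

stat


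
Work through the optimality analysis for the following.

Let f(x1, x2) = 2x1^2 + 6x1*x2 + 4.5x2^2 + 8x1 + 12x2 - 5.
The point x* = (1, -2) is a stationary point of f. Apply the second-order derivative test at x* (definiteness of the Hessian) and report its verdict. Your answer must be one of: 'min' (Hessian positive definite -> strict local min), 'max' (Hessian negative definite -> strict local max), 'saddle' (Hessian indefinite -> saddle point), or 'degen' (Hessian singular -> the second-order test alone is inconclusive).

Compute the Hessian H = grad^2 f:
  H = [[4, 6], [6, 9]]
Verify stationarity: grad f(x*) = H x* + g = (0, 0).
Eigenvalues of H: 0, 13.
H has a zero eigenvalue (singular; positive semidefinite but not definite), so H is neither positive definite, negative definite, nor indefinite. The second-order test alone is inconclusive -> degen.
(Indeed, f is constant along the null direction of H through x*, so x* is not a strict local extremum.)

degen


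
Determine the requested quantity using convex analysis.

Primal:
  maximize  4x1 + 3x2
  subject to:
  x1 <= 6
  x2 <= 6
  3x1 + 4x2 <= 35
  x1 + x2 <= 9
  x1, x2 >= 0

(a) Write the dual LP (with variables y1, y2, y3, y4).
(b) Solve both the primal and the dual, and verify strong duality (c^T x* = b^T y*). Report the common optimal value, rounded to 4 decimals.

The standard primal-dual pair for 'max c^T x s.t. A x <= b, x >= 0' is:
  Dual:  min b^T y  s.t.  A^T y >= c,  y >= 0.

So the dual LP is:
  minimize  6y1 + 6y2 + 35y3 + 9y4
  subject to:
    y1 + 3y3 + y4 >= 4
    y2 + 4y3 + y4 >= 3
    y1, y2, y3, y4 >= 0

Solving the primal: x* = (6, 3).
  primal value c^T x* = 33.
Solving the dual: y* = (1, 0, 0, 3).
  dual value b^T y* = 33.
Strong duality: c^T x* = b^T y*. Confirmed.

33


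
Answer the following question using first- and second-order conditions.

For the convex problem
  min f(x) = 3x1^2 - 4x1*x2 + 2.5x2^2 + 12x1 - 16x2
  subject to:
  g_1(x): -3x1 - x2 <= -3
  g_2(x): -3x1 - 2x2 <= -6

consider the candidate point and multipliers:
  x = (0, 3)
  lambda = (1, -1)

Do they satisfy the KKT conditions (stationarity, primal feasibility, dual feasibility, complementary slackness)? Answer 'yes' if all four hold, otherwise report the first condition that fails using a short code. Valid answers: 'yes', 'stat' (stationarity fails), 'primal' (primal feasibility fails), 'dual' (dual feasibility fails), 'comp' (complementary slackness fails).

Gradient of f: grad f(x) = Q x + c = (0, -1)
Constraint values g_i(x) = a_i^T x - b_i:
  g_1((0, 3)) = 0
  g_2((0, 3)) = 0
Stationarity residual: grad f(x) + sum_i lambda_i a_i = (0, 0)
  -> stationarity OK
Primal feasibility (all g_i <= 0): OK
Dual feasibility (all lambda_i >= 0): FAILS
Complementary slackness (lambda_i * g_i(x) = 0 for all i): OK

Verdict: the first failing condition is dual_feasibility -> dual.

dual


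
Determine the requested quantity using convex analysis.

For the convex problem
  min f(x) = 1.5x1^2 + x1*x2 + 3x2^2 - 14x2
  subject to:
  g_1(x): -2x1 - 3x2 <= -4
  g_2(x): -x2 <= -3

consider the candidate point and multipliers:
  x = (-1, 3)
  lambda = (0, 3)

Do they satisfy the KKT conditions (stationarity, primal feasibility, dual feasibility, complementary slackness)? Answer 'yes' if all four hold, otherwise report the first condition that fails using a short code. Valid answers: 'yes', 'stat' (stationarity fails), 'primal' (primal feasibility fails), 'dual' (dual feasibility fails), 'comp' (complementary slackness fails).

Gradient of f: grad f(x) = Q x + c = (0, 3)
Constraint values g_i(x) = a_i^T x - b_i:
  g_1((-1, 3)) = -3
  g_2((-1, 3)) = 0
Stationarity residual: grad f(x) + sum_i lambda_i a_i = (0, 0)
  -> stationarity OK
Primal feasibility (all g_i <= 0): OK
Dual feasibility (all lambda_i >= 0): OK
Complementary slackness (lambda_i * g_i(x) = 0 for all i): OK

Verdict: yes, KKT holds.

yes


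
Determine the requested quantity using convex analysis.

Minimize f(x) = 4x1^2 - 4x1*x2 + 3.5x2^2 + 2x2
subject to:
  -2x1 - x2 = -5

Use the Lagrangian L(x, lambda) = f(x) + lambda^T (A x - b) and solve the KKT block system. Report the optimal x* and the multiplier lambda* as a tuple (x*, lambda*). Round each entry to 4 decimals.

Form the Lagrangian:
  L(x, lambda) = (1/2) x^T Q x + c^T x + lambda^T (A x - b)
Stationarity (grad_x L = 0): Q x + c + A^T lambda = 0.
Primal feasibility: A x = b.

This gives the KKT block system:
  [ Q   A^T ] [ x     ]   [-c ]
  [ A    0  ] [ lambda ] = [ b ]

Solving the linear system:
  x*      = (1.8077, 1.3846)
  lambda* = (4.4615)
  f(x*)   = 12.5385

x* = (1.8077, 1.3846), lambda* = (4.4615)


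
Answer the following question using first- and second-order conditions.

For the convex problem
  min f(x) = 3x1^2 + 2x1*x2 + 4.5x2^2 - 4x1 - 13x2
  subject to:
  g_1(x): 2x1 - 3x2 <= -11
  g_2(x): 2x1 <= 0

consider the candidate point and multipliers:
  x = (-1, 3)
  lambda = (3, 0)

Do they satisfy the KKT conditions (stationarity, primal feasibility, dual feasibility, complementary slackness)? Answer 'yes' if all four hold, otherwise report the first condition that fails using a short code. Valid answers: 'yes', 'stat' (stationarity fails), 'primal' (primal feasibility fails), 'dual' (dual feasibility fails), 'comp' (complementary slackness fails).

Gradient of f: grad f(x) = Q x + c = (-4, 12)
Constraint values g_i(x) = a_i^T x - b_i:
  g_1((-1, 3)) = 0
  g_2((-1, 3)) = -2
Stationarity residual: grad f(x) + sum_i lambda_i a_i = (2, 3)
  -> stationarity FAILS
Primal feasibility (all g_i <= 0): OK
Dual feasibility (all lambda_i >= 0): OK
Complementary slackness (lambda_i * g_i(x) = 0 for all i): OK

Verdict: the first failing condition is stationarity -> stat.

stat


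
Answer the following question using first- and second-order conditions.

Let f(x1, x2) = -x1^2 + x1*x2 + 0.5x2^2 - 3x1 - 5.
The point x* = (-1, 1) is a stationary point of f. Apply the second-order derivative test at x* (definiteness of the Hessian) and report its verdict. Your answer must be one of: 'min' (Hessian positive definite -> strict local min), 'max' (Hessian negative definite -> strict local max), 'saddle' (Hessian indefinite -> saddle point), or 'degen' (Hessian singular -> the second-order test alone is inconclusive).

Compute the Hessian H = grad^2 f:
  H = [[-2, 1], [1, 1]]
Verify stationarity: grad f(x*) = H x* + g = (0, 0).
Eigenvalues of H: -2.3028, 1.3028.
Eigenvalues have mixed signs, so H is indefinite -> x* is a saddle point.

saddle


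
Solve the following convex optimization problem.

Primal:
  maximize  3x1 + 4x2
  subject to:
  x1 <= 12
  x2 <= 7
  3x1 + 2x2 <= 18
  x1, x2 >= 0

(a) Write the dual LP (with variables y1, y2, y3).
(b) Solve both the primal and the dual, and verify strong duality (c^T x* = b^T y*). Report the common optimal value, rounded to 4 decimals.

The standard primal-dual pair for 'max c^T x s.t. A x <= b, x >= 0' is:
  Dual:  min b^T y  s.t.  A^T y >= c,  y >= 0.

So the dual LP is:
  minimize  12y1 + 7y2 + 18y3
  subject to:
    y1 + 3y3 >= 3
    y2 + 2y3 >= 4
    y1, y2, y3 >= 0

Solving the primal: x* = (1.3333, 7).
  primal value c^T x* = 32.
Solving the dual: y* = (0, 2, 1).
  dual value b^T y* = 32.
Strong duality: c^T x* = b^T y*. Confirmed.

32


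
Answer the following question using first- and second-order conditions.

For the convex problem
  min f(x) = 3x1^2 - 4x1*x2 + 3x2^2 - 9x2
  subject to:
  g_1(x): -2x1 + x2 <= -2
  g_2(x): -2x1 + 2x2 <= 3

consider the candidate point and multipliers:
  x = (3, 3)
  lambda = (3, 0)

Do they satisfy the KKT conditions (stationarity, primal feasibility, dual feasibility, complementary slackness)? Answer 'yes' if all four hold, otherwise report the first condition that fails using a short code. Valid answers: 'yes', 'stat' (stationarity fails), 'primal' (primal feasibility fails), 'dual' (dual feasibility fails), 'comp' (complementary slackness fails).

Gradient of f: grad f(x) = Q x + c = (6, -3)
Constraint values g_i(x) = a_i^T x - b_i:
  g_1((3, 3)) = -1
  g_2((3, 3)) = -3
Stationarity residual: grad f(x) + sum_i lambda_i a_i = (0, 0)
  -> stationarity OK
Primal feasibility (all g_i <= 0): OK
Dual feasibility (all lambda_i >= 0): OK
Complementary slackness (lambda_i * g_i(x) = 0 for all i): FAILS

Verdict: the first failing condition is complementary_slackness -> comp.

comp
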